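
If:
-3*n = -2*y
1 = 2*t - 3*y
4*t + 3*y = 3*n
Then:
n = -4/21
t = 1/14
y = -2/7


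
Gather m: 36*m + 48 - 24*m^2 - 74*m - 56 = -24*m^2 - 38*m - 8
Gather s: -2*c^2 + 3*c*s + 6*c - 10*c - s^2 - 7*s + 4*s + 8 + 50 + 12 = -2*c^2 - 4*c - s^2 + s*(3*c - 3) + 70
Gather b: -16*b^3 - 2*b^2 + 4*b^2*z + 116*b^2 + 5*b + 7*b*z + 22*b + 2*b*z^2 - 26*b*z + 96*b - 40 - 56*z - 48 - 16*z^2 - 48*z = -16*b^3 + b^2*(4*z + 114) + b*(2*z^2 - 19*z + 123) - 16*z^2 - 104*z - 88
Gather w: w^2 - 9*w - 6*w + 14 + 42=w^2 - 15*w + 56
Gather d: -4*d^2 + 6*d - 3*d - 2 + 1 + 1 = -4*d^2 + 3*d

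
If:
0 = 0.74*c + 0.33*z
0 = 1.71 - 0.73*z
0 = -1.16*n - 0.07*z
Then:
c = -1.04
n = -0.14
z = 2.34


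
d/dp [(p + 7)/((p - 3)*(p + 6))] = (-p^2 - 14*p - 39)/(p^4 + 6*p^3 - 27*p^2 - 108*p + 324)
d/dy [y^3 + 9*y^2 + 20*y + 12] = 3*y^2 + 18*y + 20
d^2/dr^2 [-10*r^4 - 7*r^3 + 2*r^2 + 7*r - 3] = -120*r^2 - 42*r + 4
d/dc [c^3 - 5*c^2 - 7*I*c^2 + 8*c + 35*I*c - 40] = 3*c^2 - 10*c - 14*I*c + 8 + 35*I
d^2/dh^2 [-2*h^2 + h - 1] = -4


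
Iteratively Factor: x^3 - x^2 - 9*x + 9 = (x + 3)*(x^2 - 4*x + 3) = (x - 1)*(x + 3)*(x - 3)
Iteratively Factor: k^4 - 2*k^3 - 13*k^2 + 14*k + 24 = (k + 1)*(k^3 - 3*k^2 - 10*k + 24) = (k - 2)*(k + 1)*(k^2 - k - 12) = (k - 4)*(k - 2)*(k + 1)*(k + 3)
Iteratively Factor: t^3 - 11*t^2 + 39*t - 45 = (t - 5)*(t^2 - 6*t + 9) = (t - 5)*(t - 3)*(t - 3)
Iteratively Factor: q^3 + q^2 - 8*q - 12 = (q + 2)*(q^2 - q - 6) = (q - 3)*(q + 2)*(q + 2)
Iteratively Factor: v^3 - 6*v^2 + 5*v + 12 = (v - 3)*(v^2 - 3*v - 4) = (v - 3)*(v + 1)*(v - 4)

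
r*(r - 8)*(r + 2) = r^3 - 6*r^2 - 16*r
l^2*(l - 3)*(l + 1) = l^4 - 2*l^3 - 3*l^2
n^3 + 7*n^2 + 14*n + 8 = (n + 1)*(n + 2)*(n + 4)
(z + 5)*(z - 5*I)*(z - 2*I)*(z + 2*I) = z^4 + 5*z^3 - 5*I*z^3 + 4*z^2 - 25*I*z^2 + 20*z - 20*I*z - 100*I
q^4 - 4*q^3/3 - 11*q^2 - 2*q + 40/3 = (q - 4)*(q - 1)*(q + 5/3)*(q + 2)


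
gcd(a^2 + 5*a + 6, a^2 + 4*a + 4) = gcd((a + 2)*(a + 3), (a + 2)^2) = a + 2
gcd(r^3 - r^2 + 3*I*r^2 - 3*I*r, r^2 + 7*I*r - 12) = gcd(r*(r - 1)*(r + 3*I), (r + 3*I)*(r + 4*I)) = r + 3*I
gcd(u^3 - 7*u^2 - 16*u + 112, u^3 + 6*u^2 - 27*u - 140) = u + 4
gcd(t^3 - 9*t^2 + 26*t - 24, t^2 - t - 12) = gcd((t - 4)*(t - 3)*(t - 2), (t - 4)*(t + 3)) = t - 4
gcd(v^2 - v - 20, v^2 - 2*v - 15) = v - 5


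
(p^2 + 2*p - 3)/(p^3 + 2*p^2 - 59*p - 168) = (p - 1)/(p^2 - p - 56)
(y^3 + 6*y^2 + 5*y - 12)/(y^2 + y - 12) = (y^2 + 2*y - 3)/(y - 3)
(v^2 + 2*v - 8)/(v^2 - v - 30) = (-v^2 - 2*v + 8)/(-v^2 + v + 30)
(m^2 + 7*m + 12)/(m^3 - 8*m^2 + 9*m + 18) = (m^2 + 7*m + 12)/(m^3 - 8*m^2 + 9*m + 18)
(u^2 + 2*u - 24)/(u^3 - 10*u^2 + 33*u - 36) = (u + 6)/(u^2 - 6*u + 9)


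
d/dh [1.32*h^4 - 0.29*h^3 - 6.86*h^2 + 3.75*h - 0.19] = 5.28*h^3 - 0.87*h^2 - 13.72*h + 3.75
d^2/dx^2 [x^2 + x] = 2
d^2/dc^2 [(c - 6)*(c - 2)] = 2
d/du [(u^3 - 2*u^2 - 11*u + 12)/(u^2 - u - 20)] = (u^4 - 2*u^3 - 47*u^2 + 56*u + 232)/(u^4 - 2*u^3 - 39*u^2 + 40*u + 400)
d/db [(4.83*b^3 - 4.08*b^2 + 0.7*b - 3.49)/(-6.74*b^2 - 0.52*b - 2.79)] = (-32.5542*b^4 - 5.0232*b^3 - 33.5875*b^2 - 24.2788*b - 3.7678)/(45.4276*b^4 + 7.0096*b^3 + 37.8796*b^2 + 2.9016*b + 7.7841)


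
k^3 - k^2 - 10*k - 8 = (k - 4)*(k + 1)*(k + 2)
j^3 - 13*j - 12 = (j - 4)*(j + 1)*(j + 3)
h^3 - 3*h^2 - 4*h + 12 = (h - 3)*(h - 2)*(h + 2)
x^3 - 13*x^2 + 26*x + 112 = (x - 8)*(x - 7)*(x + 2)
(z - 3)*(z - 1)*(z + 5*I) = z^3 - 4*z^2 + 5*I*z^2 + 3*z - 20*I*z + 15*I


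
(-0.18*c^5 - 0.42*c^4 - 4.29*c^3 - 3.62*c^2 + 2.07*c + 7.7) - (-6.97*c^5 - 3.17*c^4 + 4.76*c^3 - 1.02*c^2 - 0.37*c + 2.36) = 6.79*c^5 + 2.75*c^4 - 9.05*c^3 - 2.6*c^2 + 2.44*c + 5.34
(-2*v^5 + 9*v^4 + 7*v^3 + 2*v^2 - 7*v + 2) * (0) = 0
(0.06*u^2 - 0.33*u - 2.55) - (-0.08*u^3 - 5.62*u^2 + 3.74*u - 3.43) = 0.08*u^3 + 5.68*u^2 - 4.07*u + 0.88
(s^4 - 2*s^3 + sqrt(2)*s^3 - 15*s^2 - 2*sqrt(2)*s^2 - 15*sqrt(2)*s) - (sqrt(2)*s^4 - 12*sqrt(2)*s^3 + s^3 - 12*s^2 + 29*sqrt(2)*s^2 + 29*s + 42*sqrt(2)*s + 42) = -sqrt(2)*s^4 + s^4 - 3*s^3 + 13*sqrt(2)*s^3 - 31*sqrt(2)*s^2 - 3*s^2 - 57*sqrt(2)*s - 29*s - 42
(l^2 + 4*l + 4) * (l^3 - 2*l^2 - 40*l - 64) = l^5 + 2*l^4 - 44*l^3 - 232*l^2 - 416*l - 256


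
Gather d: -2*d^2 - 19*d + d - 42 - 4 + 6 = -2*d^2 - 18*d - 40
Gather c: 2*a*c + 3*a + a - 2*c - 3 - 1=4*a + c*(2*a - 2) - 4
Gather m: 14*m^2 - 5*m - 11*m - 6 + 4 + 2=14*m^2 - 16*m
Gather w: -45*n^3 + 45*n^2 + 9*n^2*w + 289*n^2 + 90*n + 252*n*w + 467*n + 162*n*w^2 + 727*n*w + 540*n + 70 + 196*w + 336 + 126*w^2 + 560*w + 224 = -45*n^3 + 334*n^2 + 1097*n + w^2*(162*n + 126) + w*(9*n^2 + 979*n + 756) + 630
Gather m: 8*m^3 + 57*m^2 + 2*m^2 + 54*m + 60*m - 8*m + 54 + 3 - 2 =8*m^3 + 59*m^2 + 106*m + 55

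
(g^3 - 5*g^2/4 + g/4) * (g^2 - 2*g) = g^5 - 13*g^4/4 + 11*g^3/4 - g^2/2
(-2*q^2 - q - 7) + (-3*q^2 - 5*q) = -5*q^2 - 6*q - 7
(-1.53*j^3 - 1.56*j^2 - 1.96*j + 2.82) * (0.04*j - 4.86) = -0.0612*j^4 + 7.3734*j^3 + 7.5032*j^2 + 9.6384*j - 13.7052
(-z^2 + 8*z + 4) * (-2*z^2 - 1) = 2*z^4 - 16*z^3 - 7*z^2 - 8*z - 4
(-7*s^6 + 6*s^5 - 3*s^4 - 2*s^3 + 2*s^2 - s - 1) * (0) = 0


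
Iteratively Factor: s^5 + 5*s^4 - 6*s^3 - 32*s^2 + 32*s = (s + 4)*(s^4 + s^3 - 10*s^2 + 8*s) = s*(s + 4)*(s^3 + s^2 - 10*s + 8) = s*(s - 1)*(s + 4)*(s^2 + 2*s - 8) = s*(s - 2)*(s - 1)*(s + 4)*(s + 4)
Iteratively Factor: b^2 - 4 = (b + 2)*(b - 2)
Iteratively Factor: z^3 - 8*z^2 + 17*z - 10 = (z - 2)*(z^2 - 6*z + 5) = (z - 2)*(z - 1)*(z - 5)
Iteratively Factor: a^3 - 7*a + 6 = (a - 2)*(a^2 + 2*a - 3) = (a - 2)*(a + 3)*(a - 1)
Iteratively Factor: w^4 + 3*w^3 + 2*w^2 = (w)*(w^3 + 3*w^2 + 2*w) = w*(w + 1)*(w^2 + 2*w) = w^2*(w + 1)*(w + 2)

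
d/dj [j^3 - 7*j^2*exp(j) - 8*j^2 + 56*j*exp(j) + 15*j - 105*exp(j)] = -7*j^2*exp(j) + 3*j^2 + 42*j*exp(j) - 16*j - 49*exp(j) + 15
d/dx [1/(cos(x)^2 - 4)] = 2*sin(x)*cos(x)/(cos(x)^2 - 4)^2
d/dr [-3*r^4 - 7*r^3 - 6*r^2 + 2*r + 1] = -12*r^3 - 21*r^2 - 12*r + 2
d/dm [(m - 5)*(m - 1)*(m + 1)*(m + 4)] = 4*m^3 - 3*m^2 - 42*m + 1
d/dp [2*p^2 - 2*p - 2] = 4*p - 2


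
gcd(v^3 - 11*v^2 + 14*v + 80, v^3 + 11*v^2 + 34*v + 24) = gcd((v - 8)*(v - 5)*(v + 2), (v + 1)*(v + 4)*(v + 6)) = 1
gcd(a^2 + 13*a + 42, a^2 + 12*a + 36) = a + 6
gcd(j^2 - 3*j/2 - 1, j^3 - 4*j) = j - 2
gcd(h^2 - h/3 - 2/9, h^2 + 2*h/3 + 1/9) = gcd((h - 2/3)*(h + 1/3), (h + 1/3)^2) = h + 1/3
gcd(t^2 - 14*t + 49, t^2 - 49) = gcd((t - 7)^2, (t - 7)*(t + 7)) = t - 7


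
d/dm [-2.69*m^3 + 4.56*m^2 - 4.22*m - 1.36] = -8.07*m^2 + 9.12*m - 4.22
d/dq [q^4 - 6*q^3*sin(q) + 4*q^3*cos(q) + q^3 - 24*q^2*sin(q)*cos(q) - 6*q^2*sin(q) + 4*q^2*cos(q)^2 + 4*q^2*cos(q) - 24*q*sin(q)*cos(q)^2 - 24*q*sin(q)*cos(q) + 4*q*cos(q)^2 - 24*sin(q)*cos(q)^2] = -4*q^3*sin(q) - 6*q^3*cos(q) + 4*q^3 - 22*q^2*sin(q) - 4*q^2*sin(2*q) + 6*q^2*cos(q) - 24*q^2*cos(2*q) + 3*q^2 - 12*q*sin(q) - 28*q*sin(2*q) + 2*q*cos(q) - 20*q*cos(2*q) - 18*q*cos(3*q) + 4*q + 18*sin(q) - 12*sin(2*q) - 6*sin(3*q) - 24*sqrt(2)*sin(q + pi/4) + 18*cos(q) + 2*cos(2*q) - 18*cos(3*q) + 2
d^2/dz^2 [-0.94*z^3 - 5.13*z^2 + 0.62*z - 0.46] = -5.64*z - 10.26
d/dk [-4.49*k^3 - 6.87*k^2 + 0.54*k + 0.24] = -13.47*k^2 - 13.74*k + 0.54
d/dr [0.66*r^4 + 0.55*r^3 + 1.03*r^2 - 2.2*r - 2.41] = 2.64*r^3 + 1.65*r^2 + 2.06*r - 2.2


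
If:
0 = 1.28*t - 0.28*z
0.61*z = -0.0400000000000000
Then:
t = -0.01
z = -0.07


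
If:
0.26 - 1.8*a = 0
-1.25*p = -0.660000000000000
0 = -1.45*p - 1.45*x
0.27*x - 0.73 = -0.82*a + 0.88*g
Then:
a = 0.14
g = -0.86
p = 0.53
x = -0.53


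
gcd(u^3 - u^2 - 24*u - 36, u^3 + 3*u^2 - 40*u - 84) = u^2 - 4*u - 12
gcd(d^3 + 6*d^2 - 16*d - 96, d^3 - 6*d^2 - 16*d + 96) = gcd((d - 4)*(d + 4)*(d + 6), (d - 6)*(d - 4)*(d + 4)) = d^2 - 16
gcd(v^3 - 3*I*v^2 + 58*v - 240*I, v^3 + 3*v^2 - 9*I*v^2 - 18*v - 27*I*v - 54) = v - 6*I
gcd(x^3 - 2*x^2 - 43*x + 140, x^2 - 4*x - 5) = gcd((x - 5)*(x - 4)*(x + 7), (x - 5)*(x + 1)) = x - 5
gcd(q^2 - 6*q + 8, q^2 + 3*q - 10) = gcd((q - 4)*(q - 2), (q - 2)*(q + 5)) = q - 2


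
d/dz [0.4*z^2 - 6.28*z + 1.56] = 0.8*z - 6.28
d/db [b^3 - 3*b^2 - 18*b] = 3*b^2 - 6*b - 18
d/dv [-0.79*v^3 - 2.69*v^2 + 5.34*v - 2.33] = -2.37*v^2 - 5.38*v + 5.34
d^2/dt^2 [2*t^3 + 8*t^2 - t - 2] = 12*t + 16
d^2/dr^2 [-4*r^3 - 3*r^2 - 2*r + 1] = -24*r - 6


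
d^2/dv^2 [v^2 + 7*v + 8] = 2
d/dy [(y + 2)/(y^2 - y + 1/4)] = 4*(-2*y - 9)/(8*y^3 - 12*y^2 + 6*y - 1)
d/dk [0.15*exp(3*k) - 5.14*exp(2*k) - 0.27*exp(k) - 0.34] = (0.45*exp(2*k) - 10.28*exp(k) - 0.27)*exp(k)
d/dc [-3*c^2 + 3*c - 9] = 3 - 6*c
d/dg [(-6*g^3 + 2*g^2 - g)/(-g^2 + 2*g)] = 3*(2*g^2 - 8*g + 1)/(g^2 - 4*g + 4)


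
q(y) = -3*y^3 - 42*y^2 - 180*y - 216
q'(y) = -9*y^2 - 84*y - 180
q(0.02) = -219.62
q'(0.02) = -181.68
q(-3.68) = 27.13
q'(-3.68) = 7.24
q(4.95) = -2499.97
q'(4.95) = -816.32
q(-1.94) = -2.97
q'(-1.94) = -50.91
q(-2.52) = 18.89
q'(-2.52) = -25.47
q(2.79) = -1110.29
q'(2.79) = -484.42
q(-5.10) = 7.53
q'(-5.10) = 14.31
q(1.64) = -637.40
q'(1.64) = -341.97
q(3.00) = -1215.00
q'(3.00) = -513.00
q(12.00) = -13608.00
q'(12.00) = -2484.00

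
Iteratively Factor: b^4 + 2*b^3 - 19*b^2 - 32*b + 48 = (b - 4)*(b^3 + 6*b^2 + 5*b - 12) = (b - 4)*(b + 3)*(b^2 + 3*b - 4) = (b - 4)*(b - 1)*(b + 3)*(b + 4)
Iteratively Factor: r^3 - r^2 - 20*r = (r)*(r^2 - r - 20) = r*(r - 5)*(r + 4)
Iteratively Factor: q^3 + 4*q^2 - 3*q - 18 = (q + 3)*(q^2 + q - 6) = (q - 2)*(q + 3)*(q + 3)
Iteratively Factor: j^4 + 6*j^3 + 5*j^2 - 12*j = (j)*(j^3 + 6*j^2 + 5*j - 12) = j*(j + 4)*(j^2 + 2*j - 3) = j*(j - 1)*(j + 4)*(j + 3)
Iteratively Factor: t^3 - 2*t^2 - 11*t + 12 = (t - 4)*(t^2 + 2*t - 3) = (t - 4)*(t - 1)*(t + 3)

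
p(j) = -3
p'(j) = 0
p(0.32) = -3.00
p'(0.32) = 0.00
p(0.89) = -3.00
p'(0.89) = 0.00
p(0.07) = -3.00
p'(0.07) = 0.00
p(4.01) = -3.00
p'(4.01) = 0.00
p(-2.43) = -3.00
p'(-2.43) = 0.00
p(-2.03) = -3.00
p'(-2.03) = 0.00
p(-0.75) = -3.00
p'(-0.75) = 0.00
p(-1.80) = -3.00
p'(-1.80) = 0.00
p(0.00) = -3.00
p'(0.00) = 0.00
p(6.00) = -3.00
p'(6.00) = 0.00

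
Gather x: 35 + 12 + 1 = 48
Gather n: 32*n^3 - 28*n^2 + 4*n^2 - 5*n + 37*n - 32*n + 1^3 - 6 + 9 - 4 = 32*n^3 - 24*n^2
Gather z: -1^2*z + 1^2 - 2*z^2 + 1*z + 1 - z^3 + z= -z^3 - 2*z^2 + z + 2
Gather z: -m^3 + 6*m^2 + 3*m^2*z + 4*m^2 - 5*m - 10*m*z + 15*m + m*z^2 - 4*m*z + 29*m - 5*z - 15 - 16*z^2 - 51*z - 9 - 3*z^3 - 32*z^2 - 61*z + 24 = -m^3 + 10*m^2 + 39*m - 3*z^3 + z^2*(m - 48) + z*(3*m^2 - 14*m - 117)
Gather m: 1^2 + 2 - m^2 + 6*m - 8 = -m^2 + 6*m - 5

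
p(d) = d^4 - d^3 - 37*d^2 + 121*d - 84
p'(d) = 4*d^3 - 3*d^2 - 74*d + 121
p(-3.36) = -742.89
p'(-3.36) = 184.04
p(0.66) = -20.35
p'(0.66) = 72.00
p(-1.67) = -376.82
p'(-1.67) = 217.58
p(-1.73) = -389.93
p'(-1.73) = 219.33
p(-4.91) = -870.54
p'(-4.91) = -61.47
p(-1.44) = -327.68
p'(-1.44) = 209.40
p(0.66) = -20.35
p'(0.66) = 72.00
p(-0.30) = -123.59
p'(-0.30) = 142.82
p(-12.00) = 15600.00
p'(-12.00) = -6335.00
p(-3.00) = -672.00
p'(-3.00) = 208.00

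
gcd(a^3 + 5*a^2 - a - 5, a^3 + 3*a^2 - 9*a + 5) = a^2 + 4*a - 5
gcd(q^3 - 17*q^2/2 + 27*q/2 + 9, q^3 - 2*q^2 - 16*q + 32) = 1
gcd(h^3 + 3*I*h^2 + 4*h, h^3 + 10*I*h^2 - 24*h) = h^2 + 4*I*h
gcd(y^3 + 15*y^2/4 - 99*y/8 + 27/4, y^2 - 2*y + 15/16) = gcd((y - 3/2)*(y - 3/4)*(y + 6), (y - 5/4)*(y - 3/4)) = y - 3/4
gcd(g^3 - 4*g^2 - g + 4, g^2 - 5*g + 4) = g^2 - 5*g + 4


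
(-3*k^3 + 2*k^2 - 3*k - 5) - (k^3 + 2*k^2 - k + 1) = -4*k^3 - 2*k - 6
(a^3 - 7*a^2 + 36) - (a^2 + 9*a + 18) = a^3 - 8*a^2 - 9*a + 18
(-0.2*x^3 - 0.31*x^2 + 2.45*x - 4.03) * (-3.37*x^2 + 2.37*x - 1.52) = 0.674*x^5 + 0.5707*x^4 - 8.6872*x^3 + 19.8588*x^2 - 13.2751*x + 6.1256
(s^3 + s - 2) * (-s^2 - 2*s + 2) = -s^5 - 2*s^4 + s^3 + 6*s - 4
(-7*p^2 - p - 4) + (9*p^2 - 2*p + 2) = 2*p^2 - 3*p - 2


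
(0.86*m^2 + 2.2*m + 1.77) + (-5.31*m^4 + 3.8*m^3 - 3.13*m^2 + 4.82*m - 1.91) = -5.31*m^4 + 3.8*m^3 - 2.27*m^2 + 7.02*m - 0.14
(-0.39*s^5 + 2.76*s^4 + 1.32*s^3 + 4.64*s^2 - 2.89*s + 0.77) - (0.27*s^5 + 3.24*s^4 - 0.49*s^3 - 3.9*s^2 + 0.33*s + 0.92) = -0.66*s^5 - 0.48*s^4 + 1.81*s^3 + 8.54*s^2 - 3.22*s - 0.15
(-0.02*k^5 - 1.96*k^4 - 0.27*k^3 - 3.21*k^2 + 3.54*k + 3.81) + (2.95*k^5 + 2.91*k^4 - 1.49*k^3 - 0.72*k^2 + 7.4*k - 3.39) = 2.93*k^5 + 0.95*k^4 - 1.76*k^3 - 3.93*k^2 + 10.94*k + 0.42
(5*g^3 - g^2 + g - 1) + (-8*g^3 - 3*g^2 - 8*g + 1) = -3*g^3 - 4*g^2 - 7*g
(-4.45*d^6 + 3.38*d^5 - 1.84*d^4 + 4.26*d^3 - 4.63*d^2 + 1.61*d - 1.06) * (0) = 0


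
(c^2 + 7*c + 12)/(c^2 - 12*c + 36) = (c^2 + 7*c + 12)/(c^2 - 12*c + 36)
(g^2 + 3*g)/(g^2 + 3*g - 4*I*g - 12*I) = g/(g - 4*I)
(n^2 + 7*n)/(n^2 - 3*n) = (n + 7)/(n - 3)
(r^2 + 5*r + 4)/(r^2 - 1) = (r + 4)/(r - 1)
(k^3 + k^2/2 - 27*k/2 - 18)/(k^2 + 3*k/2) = k - 1 - 12/k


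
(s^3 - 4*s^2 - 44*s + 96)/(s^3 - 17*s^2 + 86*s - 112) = (s + 6)/(s - 7)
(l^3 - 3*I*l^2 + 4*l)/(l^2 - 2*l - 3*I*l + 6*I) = l*(l^2 - 3*I*l + 4)/(l^2 - 2*l - 3*I*l + 6*I)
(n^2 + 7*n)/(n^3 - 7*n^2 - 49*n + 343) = n/(n^2 - 14*n + 49)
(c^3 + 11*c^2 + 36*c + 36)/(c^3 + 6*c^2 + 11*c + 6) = (c + 6)/(c + 1)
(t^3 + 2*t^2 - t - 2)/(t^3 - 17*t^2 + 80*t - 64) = (t^2 + 3*t + 2)/(t^2 - 16*t + 64)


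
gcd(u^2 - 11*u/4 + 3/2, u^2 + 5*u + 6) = 1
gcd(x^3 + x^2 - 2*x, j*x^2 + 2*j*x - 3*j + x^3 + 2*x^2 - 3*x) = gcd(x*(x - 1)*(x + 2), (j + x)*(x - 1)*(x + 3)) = x - 1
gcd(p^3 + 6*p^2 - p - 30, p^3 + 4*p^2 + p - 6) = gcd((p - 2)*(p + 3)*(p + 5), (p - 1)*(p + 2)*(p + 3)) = p + 3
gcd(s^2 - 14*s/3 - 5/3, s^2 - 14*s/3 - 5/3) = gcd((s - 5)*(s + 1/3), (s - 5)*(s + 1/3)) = s^2 - 14*s/3 - 5/3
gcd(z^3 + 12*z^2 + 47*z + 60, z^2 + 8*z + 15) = z^2 + 8*z + 15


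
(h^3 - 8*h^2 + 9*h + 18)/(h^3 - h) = (h^2 - 9*h + 18)/(h*(h - 1))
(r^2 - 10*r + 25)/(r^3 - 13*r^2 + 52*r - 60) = (r - 5)/(r^2 - 8*r + 12)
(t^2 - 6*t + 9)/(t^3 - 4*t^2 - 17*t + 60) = (t - 3)/(t^2 - t - 20)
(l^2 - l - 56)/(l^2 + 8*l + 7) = (l - 8)/(l + 1)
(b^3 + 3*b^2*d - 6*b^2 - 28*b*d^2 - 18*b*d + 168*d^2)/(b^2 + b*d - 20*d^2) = (b^2 + 7*b*d - 6*b - 42*d)/(b + 5*d)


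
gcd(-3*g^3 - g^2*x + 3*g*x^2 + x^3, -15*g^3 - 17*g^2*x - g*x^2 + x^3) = 3*g^2 + 4*g*x + x^2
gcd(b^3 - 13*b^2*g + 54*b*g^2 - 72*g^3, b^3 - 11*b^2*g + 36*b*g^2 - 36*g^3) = b^2 - 9*b*g + 18*g^2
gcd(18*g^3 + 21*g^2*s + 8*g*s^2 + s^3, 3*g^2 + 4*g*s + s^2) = 3*g + s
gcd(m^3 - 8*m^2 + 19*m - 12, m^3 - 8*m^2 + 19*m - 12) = m^3 - 8*m^2 + 19*m - 12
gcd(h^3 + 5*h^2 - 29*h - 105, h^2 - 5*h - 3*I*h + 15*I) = h - 5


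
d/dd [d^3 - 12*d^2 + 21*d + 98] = 3*d^2 - 24*d + 21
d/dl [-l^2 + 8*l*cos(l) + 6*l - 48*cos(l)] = -8*l*sin(l) - 2*l + 48*sin(l) + 8*cos(l) + 6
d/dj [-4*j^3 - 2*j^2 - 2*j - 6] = -12*j^2 - 4*j - 2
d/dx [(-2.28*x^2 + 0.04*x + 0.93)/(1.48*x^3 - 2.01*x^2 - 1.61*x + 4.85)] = (3.3744*x^4 - 0.118399999999999*x^3 - 0.378*x^2 - 18.3774*x + 1.6913)/(2.1904*x^6 - 5.9496*x^5 - 0.725500000000001*x^4 + 20.8282*x^3 - 16.9049*x^2 - 15.617*x + 23.5225)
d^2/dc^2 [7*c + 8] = 0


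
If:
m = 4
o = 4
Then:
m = 4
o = 4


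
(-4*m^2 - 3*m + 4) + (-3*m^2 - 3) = -7*m^2 - 3*m + 1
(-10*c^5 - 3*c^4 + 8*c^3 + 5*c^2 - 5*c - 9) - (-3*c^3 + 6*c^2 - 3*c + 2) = -10*c^5 - 3*c^4 + 11*c^3 - c^2 - 2*c - 11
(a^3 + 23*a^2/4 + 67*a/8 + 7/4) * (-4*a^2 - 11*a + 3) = -4*a^5 - 34*a^4 - 375*a^3/4 - 655*a^2/8 + 47*a/8 + 21/4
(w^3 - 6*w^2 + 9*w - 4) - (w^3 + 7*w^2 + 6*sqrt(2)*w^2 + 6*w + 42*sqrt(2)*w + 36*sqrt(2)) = -13*w^2 - 6*sqrt(2)*w^2 - 42*sqrt(2)*w + 3*w - 36*sqrt(2) - 4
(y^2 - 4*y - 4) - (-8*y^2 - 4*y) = 9*y^2 - 4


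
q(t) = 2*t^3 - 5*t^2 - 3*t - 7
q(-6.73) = -822.92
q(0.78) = -11.43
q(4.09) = 33.93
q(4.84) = 88.11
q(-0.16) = -6.66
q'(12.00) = 741.00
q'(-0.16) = -1.25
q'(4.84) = 89.15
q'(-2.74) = 69.45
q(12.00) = 2693.00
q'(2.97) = 20.23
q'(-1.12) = 15.73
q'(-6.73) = 336.06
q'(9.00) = 393.00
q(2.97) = -7.62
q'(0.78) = -7.15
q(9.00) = 1019.00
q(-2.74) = -77.46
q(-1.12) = -12.72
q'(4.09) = 56.47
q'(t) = 6*t^2 - 10*t - 3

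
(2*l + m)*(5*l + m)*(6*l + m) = 60*l^3 + 52*l^2*m + 13*l*m^2 + m^3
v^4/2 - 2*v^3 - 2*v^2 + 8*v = v*(v/2 + 1)*(v - 4)*(v - 2)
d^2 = d^2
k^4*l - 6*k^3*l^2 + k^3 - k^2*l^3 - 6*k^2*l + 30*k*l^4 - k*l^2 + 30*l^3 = (k - 5*l)*(k - 3*l)*(k + 2*l)*(k*l + 1)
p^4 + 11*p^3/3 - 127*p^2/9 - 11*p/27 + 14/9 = (p - 7/3)*(p - 1/3)*(p + 1/3)*(p + 6)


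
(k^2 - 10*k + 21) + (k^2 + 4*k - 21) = 2*k^2 - 6*k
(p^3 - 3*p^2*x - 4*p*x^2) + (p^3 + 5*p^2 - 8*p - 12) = 2*p^3 - 3*p^2*x + 5*p^2 - 4*p*x^2 - 8*p - 12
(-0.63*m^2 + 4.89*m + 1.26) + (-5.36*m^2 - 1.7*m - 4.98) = -5.99*m^2 + 3.19*m - 3.72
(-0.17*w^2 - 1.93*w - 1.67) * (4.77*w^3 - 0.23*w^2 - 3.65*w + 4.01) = -0.8109*w^5 - 9.167*w^4 - 6.9015*w^3 + 6.7469*w^2 - 1.6438*w - 6.6967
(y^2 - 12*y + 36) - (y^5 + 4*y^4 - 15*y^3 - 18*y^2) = -y^5 - 4*y^4 + 15*y^3 + 19*y^2 - 12*y + 36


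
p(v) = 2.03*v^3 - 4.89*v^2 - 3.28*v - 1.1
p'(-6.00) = 274.64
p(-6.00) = -595.94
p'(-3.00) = 80.87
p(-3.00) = -90.08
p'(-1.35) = 21.02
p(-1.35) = -10.58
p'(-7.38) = 400.58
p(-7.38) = -1059.18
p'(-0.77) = 7.86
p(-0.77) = -2.40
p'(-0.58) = 4.44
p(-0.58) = -1.24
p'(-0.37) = 1.17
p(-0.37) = -0.66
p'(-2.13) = 45.18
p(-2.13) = -35.92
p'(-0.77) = 7.86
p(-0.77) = -2.40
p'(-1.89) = 36.96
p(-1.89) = -26.07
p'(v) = 6.09*v^2 - 9.78*v - 3.28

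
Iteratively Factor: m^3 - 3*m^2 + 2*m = (m - 2)*(m^2 - m) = m*(m - 2)*(m - 1)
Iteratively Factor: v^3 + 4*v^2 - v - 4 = (v + 1)*(v^2 + 3*v - 4) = (v + 1)*(v + 4)*(v - 1)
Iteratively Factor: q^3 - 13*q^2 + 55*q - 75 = (q - 5)*(q^2 - 8*q + 15) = (q - 5)^2*(q - 3)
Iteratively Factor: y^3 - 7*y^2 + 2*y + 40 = (y + 2)*(y^2 - 9*y + 20) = (y - 4)*(y + 2)*(y - 5)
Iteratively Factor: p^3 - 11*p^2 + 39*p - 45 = (p - 5)*(p^2 - 6*p + 9) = (p - 5)*(p - 3)*(p - 3)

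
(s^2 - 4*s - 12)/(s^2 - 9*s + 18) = (s + 2)/(s - 3)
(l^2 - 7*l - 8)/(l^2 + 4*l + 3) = (l - 8)/(l + 3)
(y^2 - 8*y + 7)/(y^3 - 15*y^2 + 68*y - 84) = (y - 1)/(y^2 - 8*y + 12)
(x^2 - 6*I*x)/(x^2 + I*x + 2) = x*(x - 6*I)/(x^2 + I*x + 2)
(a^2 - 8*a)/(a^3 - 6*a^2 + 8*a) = (a - 8)/(a^2 - 6*a + 8)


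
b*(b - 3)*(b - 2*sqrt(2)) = b^3 - 3*b^2 - 2*sqrt(2)*b^2 + 6*sqrt(2)*b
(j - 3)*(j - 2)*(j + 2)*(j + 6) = j^4 + 3*j^3 - 22*j^2 - 12*j + 72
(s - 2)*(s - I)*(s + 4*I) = s^3 - 2*s^2 + 3*I*s^2 + 4*s - 6*I*s - 8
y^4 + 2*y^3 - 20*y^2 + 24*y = y*(y - 2)^2*(y + 6)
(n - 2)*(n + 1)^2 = n^3 - 3*n - 2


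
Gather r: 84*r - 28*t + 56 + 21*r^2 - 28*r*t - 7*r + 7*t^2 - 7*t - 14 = 21*r^2 + r*(77 - 28*t) + 7*t^2 - 35*t + 42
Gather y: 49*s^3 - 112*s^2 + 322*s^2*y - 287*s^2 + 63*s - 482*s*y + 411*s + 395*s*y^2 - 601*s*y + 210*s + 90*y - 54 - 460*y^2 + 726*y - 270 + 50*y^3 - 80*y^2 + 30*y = 49*s^3 - 399*s^2 + 684*s + 50*y^3 + y^2*(395*s - 540) + y*(322*s^2 - 1083*s + 846) - 324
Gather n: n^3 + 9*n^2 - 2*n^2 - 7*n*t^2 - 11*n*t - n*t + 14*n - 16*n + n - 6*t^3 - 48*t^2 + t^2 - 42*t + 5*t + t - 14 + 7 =n^3 + 7*n^2 + n*(-7*t^2 - 12*t - 1) - 6*t^3 - 47*t^2 - 36*t - 7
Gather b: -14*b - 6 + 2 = -14*b - 4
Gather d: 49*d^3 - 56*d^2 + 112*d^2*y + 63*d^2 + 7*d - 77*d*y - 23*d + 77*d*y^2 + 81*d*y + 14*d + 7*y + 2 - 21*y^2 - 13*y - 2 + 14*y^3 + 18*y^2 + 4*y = 49*d^3 + d^2*(112*y + 7) + d*(77*y^2 + 4*y - 2) + 14*y^3 - 3*y^2 - 2*y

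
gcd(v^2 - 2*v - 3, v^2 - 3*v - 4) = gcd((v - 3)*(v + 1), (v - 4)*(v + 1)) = v + 1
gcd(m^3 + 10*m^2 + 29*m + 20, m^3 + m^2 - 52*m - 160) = m^2 + 9*m + 20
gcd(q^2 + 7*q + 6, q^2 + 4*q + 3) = q + 1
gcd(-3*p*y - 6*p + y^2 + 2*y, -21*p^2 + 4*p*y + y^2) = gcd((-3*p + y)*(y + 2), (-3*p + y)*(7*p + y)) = -3*p + y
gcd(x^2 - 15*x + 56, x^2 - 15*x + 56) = x^2 - 15*x + 56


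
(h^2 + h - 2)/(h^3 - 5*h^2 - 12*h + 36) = (h^2 + h - 2)/(h^3 - 5*h^2 - 12*h + 36)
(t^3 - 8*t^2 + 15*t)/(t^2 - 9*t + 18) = t*(t - 5)/(t - 6)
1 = 1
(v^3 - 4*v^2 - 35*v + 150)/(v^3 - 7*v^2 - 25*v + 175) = (v^2 + v - 30)/(v^2 - 2*v - 35)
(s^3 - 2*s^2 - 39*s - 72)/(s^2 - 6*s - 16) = (s^2 + 6*s + 9)/(s + 2)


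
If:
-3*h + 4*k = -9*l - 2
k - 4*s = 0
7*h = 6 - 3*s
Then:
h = 6/7 - 3*s/7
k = 4*s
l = 4/63 - 121*s/63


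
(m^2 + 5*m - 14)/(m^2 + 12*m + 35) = (m - 2)/(m + 5)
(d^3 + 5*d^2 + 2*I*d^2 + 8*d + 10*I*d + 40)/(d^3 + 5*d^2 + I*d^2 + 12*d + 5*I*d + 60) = (d - 2*I)/(d - 3*I)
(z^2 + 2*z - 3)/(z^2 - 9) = (z - 1)/(z - 3)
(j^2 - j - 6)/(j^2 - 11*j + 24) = (j + 2)/(j - 8)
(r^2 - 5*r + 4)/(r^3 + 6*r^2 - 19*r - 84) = (r - 1)/(r^2 + 10*r + 21)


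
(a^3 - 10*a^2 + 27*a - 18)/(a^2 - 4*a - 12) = (a^2 - 4*a + 3)/(a + 2)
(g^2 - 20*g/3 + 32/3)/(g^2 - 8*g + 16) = (g - 8/3)/(g - 4)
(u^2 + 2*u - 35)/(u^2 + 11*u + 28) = (u - 5)/(u + 4)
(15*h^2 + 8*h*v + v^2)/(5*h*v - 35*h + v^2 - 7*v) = (3*h + v)/(v - 7)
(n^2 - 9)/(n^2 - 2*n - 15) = (n - 3)/(n - 5)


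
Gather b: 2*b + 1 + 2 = 2*b + 3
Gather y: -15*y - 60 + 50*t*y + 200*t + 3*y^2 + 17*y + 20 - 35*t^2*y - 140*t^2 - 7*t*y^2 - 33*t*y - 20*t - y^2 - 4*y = -140*t^2 + 180*t + y^2*(2 - 7*t) + y*(-35*t^2 + 17*t - 2) - 40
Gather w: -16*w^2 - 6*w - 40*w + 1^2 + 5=-16*w^2 - 46*w + 6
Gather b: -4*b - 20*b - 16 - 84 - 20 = -24*b - 120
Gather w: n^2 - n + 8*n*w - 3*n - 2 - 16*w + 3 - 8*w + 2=n^2 - 4*n + w*(8*n - 24) + 3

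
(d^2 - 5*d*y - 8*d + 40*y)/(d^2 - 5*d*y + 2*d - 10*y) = (d - 8)/(d + 2)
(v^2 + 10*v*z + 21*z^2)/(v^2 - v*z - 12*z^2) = (-v - 7*z)/(-v + 4*z)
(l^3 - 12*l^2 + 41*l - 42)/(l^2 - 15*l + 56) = (l^2 - 5*l + 6)/(l - 8)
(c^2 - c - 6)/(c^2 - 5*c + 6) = (c + 2)/(c - 2)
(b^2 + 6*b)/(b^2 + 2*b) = (b + 6)/(b + 2)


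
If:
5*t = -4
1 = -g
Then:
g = -1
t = -4/5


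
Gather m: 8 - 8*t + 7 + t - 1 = 14 - 7*t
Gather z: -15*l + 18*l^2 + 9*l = 18*l^2 - 6*l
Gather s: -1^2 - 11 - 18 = -30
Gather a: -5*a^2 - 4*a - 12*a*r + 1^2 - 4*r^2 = -5*a^2 + a*(-12*r - 4) - 4*r^2 + 1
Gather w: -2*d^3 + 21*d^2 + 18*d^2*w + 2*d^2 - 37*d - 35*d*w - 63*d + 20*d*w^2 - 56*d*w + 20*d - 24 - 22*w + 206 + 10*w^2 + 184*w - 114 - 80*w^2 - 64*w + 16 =-2*d^3 + 23*d^2 - 80*d + w^2*(20*d - 70) + w*(18*d^2 - 91*d + 98) + 84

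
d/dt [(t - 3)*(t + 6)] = 2*t + 3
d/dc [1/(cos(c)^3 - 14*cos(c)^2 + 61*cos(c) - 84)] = (3*cos(c)^2 - 28*cos(c) + 61)*sin(c)/(cos(c)^3 - 14*cos(c)^2 + 61*cos(c) - 84)^2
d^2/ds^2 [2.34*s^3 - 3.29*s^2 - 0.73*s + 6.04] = 14.04*s - 6.58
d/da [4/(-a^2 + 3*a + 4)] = 4*(2*a - 3)/(-a^2 + 3*a + 4)^2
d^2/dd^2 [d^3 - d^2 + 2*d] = 6*d - 2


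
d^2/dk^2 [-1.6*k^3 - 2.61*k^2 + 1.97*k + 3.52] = -9.6*k - 5.22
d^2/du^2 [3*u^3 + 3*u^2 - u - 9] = 18*u + 6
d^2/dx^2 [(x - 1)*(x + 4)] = 2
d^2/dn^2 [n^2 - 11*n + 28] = 2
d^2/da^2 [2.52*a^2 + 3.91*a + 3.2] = 5.04000000000000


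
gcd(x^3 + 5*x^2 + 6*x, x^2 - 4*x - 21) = x + 3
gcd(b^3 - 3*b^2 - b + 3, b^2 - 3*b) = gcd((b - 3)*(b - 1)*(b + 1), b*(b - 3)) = b - 3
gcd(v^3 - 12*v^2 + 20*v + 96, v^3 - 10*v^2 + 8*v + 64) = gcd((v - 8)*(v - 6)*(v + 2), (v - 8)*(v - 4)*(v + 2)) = v^2 - 6*v - 16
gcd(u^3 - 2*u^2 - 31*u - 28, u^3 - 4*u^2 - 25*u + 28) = u^2 - 3*u - 28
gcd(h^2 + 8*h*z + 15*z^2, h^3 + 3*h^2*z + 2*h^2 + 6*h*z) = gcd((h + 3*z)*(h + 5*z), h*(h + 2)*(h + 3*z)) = h + 3*z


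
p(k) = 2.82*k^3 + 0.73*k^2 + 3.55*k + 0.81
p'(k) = 8.46*k^2 + 1.46*k + 3.55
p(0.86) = 6.20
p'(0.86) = 11.06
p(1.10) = 9.35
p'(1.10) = 15.39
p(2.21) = 42.66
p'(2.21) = 48.10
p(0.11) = 1.21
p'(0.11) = 3.81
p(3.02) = 95.86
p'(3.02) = 85.12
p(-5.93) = -582.62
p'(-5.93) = 292.39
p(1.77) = 25.02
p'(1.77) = 32.64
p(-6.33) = -707.67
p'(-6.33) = 333.29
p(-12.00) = -4809.63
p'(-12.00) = 1204.27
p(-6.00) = -603.33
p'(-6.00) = 299.35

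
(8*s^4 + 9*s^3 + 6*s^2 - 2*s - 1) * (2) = 16*s^4 + 18*s^3 + 12*s^2 - 4*s - 2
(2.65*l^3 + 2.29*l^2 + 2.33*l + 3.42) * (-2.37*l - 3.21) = -6.2805*l^4 - 13.9338*l^3 - 12.873*l^2 - 15.5847*l - 10.9782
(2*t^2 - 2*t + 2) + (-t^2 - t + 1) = t^2 - 3*t + 3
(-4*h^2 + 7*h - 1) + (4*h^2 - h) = 6*h - 1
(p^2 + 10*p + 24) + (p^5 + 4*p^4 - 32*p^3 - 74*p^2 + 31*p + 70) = p^5 + 4*p^4 - 32*p^3 - 73*p^2 + 41*p + 94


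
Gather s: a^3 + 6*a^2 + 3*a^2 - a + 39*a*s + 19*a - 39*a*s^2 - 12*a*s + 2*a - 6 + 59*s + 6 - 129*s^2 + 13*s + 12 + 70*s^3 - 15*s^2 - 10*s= a^3 + 9*a^2 + 20*a + 70*s^3 + s^2*(-39*a - 144) + s*(27*a + 62) + 12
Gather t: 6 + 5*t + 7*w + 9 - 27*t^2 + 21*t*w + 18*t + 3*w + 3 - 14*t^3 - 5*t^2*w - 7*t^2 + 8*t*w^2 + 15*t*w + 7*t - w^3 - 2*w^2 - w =-14*t^3 + t^2*(-5*w - 34) + t*(8*w^2 + 36*w + 30) - w^3 - 2*w^2 + 9*w + 18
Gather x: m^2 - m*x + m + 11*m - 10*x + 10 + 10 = m^2 + 12*m + x*(-m - 10) + 20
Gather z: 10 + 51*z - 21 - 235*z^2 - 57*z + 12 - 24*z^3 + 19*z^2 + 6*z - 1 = -24*z^3 - 216*z^2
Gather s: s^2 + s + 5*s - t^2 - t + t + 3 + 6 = s^2 + 6*s - t^2 + 9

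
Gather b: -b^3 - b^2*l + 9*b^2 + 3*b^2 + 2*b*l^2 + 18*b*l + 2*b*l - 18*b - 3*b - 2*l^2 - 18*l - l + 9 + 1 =-b^3 + b^2*(12 - l) + b*(2*l^2 + 20*l - 21) - 2*l^2 - 19*l + 10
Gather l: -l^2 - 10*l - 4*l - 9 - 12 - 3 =-l^2 - 14*l - 24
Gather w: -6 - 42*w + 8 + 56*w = 14*w + 2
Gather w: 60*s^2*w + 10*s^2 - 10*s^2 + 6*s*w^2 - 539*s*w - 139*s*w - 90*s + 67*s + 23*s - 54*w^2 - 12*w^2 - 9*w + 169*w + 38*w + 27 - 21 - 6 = w^2*(6*s - 66) + w*(60*s^2 - 678*s + 198)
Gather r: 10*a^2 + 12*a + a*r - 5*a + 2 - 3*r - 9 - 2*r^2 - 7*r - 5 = 10*a^2 + 7*a - 2*r^2 + r*(a - 10) - 12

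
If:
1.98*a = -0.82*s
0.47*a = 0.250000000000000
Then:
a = 0.53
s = -1.28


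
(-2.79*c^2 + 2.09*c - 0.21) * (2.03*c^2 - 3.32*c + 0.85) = -5.6637*c^4 + 13.5055*c^3 - 9.7366*c^2 + 2.4737*c - 0.1785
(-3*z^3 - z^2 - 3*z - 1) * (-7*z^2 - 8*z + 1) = 21*z^5 + 31*z^4 + 26*z^3 + 30*z^2 + 5*z - 1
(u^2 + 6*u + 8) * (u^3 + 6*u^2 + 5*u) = u^5 + 12*u^4 + 49*u^3 + 78*u^2 + 40*u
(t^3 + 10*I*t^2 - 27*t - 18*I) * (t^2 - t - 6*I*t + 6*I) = t^5 - t^4 + 4*I*t^4 + 33*t^3 - 4*I*t^3 - 33*t^2 + 144*I*t^2 - 108*t - 144*I*t + 108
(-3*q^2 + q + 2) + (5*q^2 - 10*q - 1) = 2*q^2 - 9*q + 1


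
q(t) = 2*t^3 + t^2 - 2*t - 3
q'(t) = 6*t^2 + 2*t - 2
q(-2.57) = -25.20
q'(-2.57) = 32.49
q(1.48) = 2.71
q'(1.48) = 14.10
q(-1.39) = -3.66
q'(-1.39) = 6.81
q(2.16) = 17.50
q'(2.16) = 30.31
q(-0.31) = -2.34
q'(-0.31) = -2.04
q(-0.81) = -1.79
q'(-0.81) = 0.32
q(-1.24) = -2.80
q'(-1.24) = 4.75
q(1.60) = 4.55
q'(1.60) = 16.56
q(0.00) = -3.00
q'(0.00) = -2.00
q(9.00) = 1518.00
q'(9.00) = 502.00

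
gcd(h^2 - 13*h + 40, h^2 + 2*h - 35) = h - 5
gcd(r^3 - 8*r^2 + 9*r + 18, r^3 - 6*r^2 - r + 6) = r^2 - 5*r - 6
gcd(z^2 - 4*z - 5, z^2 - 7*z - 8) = z + 1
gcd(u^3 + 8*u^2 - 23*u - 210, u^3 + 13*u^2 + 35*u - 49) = u + 7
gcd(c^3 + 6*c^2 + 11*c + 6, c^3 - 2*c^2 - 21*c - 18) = c^2 + 4*c + 3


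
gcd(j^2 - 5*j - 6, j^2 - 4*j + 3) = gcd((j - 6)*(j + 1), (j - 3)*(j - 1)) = 1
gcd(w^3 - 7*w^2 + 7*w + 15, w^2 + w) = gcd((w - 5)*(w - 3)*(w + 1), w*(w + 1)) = w + 1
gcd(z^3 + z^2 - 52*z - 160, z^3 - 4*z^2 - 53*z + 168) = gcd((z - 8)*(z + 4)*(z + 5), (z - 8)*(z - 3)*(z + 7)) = z - 8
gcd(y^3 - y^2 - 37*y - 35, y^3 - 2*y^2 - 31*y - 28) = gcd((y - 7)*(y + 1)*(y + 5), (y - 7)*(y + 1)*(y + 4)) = y^2 - 6*y - 7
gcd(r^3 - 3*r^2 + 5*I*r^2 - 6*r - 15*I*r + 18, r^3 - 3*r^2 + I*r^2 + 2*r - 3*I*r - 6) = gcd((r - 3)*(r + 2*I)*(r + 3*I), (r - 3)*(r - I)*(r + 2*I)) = r^2 + r*(-3 + 2*I) - 6*I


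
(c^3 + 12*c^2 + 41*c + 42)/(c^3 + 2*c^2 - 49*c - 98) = (c + 3)/(c - 7)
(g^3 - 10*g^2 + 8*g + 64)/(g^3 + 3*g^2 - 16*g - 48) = (g^2 - 6*g - 16)/(g^2 + 7*g + 12)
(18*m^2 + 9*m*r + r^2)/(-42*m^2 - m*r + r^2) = (3*m + r)/(-7*m + r)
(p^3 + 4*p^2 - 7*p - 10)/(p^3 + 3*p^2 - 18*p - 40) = (p^2 - p - 2)/(p^2 - 2*p - 8)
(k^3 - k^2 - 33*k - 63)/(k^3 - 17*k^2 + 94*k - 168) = (k^2 + 6*k + 9)/(k^2 - 10*k + 24)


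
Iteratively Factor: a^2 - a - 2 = (a - 2)*(a + 1)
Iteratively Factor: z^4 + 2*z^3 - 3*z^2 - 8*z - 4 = (z + 2)*(z^3 - 3*z - 2) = (z + 1)*(z + 2)*(z^2 - z - 2) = (z - 2)*(z + 1)*(z + 2)*(z + 1)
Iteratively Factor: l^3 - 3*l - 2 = (l - 2)*(l^2 + 2*l + 1) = (l - 2)*(l + 1)*(l + 1)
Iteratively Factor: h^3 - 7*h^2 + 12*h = (h)*(h^2 - 7*h + 12) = h*(h - 3)*(h - 4)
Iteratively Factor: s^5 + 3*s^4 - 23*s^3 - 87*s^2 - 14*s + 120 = (s + 2)*(s^4 + s^3 - 25*s^2 - 37*s + 60) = (s - 5)*(s + 2)*(s^3 + 6*s^2 + 5*s - 12) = (s - 5)*(s + 2)*(s + 3)*(s^2 + 3*s - 4) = (s - 5)*(s + 2)*(s + 3)*(s + 4)*(s - 1)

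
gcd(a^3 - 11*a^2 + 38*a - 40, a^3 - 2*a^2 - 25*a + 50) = a^2 - 7*a + 10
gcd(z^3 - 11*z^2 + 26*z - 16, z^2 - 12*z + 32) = z - 8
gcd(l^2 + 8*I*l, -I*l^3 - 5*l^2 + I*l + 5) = 1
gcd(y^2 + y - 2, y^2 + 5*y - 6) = y - 1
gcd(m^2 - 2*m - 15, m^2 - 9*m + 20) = m - 5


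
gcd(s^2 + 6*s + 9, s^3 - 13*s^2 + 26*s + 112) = 1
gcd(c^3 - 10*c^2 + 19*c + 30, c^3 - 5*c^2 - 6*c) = c^2 - 5*c - 6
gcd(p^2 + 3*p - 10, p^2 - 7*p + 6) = 1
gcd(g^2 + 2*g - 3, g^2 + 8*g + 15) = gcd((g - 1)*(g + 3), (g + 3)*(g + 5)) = g + 3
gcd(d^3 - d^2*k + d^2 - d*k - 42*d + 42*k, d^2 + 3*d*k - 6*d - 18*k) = d - 6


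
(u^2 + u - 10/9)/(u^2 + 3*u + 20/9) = (3*u - 2)/(3*u + 4)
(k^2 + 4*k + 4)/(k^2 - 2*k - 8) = (k + 2)/(k - 4)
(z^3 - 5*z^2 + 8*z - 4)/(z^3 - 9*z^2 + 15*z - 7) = (z^2 - 4*z + 4)/(z^2 - 8*z + 7)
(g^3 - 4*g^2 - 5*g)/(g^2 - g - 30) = g*(-g^2 + 4*g + 5)/(-g^2 + g + 30)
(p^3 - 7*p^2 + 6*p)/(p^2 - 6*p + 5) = p*(p - 6)/(p - 5)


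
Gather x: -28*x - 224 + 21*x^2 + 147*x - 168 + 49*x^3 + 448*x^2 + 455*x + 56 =49*x^3 + 469*x^2 + 574*x - 336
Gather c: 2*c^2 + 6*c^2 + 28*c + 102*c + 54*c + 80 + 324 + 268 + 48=8*c^2 + 184*c + 720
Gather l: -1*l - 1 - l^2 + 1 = -l^2 - l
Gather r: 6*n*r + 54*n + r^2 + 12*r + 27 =54*n + r^2 + r*(6*n + 12) + 27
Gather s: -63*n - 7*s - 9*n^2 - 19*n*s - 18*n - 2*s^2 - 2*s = -9*n^2 - 81*n - 2*s^2 + s*(-19*n - 9)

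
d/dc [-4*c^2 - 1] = -8*c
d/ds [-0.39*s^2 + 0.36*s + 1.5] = 0.36 - 0.78*s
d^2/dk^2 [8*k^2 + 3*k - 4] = 16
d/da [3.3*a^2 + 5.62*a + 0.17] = 6.6*a + 5.62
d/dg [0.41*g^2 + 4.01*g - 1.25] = 0.82*g + 4.01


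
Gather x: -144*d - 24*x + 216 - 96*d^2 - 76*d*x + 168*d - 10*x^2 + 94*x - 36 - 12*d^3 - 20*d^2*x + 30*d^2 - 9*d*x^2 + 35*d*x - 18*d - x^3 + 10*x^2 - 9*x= -12*d^3 - 66*d^2 - 9*d*x^2 + 6*d - x^3 + x*(-20*d^2 - 41*d + 61) + 180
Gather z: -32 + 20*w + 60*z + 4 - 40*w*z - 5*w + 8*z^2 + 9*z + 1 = 15*w + 8*z^2 + z*(69 - 40*w) - 27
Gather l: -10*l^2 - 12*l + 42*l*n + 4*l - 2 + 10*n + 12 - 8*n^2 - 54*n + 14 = -10*l^2 + l*(42*n - 8) - 8*n^2 - 44*n + 24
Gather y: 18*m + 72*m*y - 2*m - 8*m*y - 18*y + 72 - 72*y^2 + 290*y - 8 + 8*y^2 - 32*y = 16*m - 64*y^2 + y*(64*m + 240) + 64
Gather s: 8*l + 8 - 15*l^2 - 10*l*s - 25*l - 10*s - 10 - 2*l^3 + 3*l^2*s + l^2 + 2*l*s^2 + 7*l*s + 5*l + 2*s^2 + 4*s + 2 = -2*l^3 - 14*l^2 - 12*l + s^2*(2*l + 2) + s*(3*l^2 - 3*l - 6)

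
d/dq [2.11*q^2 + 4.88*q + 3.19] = 4.22*q + 4.88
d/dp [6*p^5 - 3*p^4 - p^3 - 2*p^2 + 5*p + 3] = 30*p^4 - 12*p^3 - 3*p^2 - 4*p + 5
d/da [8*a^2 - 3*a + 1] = 16*a - 3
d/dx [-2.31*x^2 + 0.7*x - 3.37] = 0.7 - 4.62*x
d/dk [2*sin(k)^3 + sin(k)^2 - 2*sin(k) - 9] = 2*(3*sin(k)^2 + sin(k) - 1)*cos(k)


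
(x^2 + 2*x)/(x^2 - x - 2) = x*(x + 2)/(x^2 - x - 2)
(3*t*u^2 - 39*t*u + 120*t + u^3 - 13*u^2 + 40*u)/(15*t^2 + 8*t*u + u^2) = (u^2 - 13*u + 40)/(5*t + u)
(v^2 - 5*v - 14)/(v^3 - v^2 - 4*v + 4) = (v - 7)/(v^2 - 3*v + 2)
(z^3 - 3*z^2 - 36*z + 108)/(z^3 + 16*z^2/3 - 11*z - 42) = 3*(z - 6)/(3*z + 7)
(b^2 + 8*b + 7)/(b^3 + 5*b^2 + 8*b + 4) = (b + 7)/(b^2 + 4*b + 4)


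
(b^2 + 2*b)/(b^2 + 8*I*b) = (b + 2)/(b + 8*I)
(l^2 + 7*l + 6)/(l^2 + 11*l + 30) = (l + 1)/(l + 5)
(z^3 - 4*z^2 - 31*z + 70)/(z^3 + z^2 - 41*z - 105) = (z - 2)/(z + 3)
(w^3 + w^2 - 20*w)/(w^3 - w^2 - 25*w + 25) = w*(w - 4)/(w^2 - 6*w + 5)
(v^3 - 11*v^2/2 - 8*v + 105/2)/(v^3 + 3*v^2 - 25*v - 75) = (v - 7/2)/(v + 5)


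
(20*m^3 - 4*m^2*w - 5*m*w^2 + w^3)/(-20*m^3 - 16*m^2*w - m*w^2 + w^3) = (-2*m + w)/(2*m + w)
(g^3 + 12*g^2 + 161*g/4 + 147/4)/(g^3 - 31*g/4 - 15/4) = (4*g^3 + 48*g^2 + 161*g + 147)/(4*g^3 - 31*g - 15)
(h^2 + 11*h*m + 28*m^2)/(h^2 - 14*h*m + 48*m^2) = (h^2 + 11*h*m + 28*m^2)/(h^2 - 14*h*m + 48*m^2)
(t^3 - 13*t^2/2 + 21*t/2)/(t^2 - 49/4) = 2*t*(t - 3)/(2*t + 7)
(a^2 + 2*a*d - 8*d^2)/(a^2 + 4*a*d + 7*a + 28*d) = (a - 2*d)/(a + 7)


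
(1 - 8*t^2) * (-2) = 16*t^2 - 2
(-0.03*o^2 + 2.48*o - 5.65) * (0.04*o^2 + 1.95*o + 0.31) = -0.0012*o^4 + 0.0407*o^3 + 4.6007*o^2 - 10.2487*o - 1.7515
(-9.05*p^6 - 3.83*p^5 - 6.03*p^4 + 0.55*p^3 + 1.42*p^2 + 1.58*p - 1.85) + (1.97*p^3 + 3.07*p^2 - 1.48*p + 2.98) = -9.05*p^6 - 3.83*p^5 - 6.03*p^4 + 2.52*p^3 + 4.49*p^2 + 0.1*p + 1.13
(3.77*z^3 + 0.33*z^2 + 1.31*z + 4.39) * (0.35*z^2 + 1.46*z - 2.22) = 1.3195*z^5 + 5.6197*z^4 - 7.4291*z^3 + 2.7165*z^2 + 3.5012*z - 9.7458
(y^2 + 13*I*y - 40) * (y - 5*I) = y^3 + 8*I*y^2 + 25*y + 200*I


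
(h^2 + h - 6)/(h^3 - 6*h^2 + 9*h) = (h^2 + h - 6)/(h*(h^2 - 6*h + 9))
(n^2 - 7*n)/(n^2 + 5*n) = (n - 7)/(n + 5)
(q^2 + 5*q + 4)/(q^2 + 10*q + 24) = (q + 1)/(q + 6)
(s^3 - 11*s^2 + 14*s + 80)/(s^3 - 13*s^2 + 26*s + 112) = (s - 5)/(s - 7)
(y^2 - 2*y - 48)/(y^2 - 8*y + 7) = (y^2 - 2*y - 48)/(y^2 - 8*y + 7)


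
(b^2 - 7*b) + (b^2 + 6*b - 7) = 2*b^2 - b - 7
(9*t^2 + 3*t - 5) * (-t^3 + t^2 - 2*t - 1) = -9*t^5 + 6*t^4 - 10*t^3 - 20*t^2 + 7*t + 5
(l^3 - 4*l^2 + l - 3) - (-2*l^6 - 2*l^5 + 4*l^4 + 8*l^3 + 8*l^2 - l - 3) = 2*l^6 + 2*l^5 - 4*l^4 - 7*l^3 - 12*l^2 + 2*l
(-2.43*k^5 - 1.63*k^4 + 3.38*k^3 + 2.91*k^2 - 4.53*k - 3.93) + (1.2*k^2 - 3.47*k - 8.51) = -2.43*k^5 - 1.63*k^4 + 3.38*k^3 + 4.11*k^2 - 8.0*k - 12.44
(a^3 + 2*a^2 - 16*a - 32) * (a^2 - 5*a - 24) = a^5 - 3*a^4 - 50*a^3 + 544*a + 768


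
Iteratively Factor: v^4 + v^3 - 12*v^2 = (v)*(v^3 + v^2 - 12*v) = v^2*(v^2 + v - 12) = v^2*(v - 3)*(v + 4)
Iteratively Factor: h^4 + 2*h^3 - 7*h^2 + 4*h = (h - 1)*(h^3 + 3*h^2 - 4*h) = (h - 1)*(h + 4)*(h^2 - h) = (h - 1)^2*(h + 4)*(h)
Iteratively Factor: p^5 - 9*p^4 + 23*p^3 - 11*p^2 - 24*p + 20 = (p - 5)*(p^4 - 4*p^3 + 3*p^2 + 4*p - 4) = (p - 5)*(p - 2)*(p^3 - 2*p^2 - p + 2) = (p - 5)*(p - 2)*(p - 1)*(p^2 - p - 2) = (p - 5)*(p - 2)^2*(p - 1)*(p + 1)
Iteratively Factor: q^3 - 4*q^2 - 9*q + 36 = (q - 3)*(q^2 - q - 12) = (q - 3)*(q + 3)*(q - 4)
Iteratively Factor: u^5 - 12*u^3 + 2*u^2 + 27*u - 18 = (u - 1)*(u^4 + u^3 - 11*u^2 - 9*u + 18) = (u - 3)*(u - 1)*(u^3 + 4*u^2 + u - 6) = (u - 3)*(u - 1)*(u + 3)*(u^2 + u - 2) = (u - 3)*(u - 1)*(u + 2)*(u + 3)*(u - 1)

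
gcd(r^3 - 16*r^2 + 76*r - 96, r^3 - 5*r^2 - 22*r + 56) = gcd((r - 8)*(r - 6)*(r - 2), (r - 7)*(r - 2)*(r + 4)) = r - 2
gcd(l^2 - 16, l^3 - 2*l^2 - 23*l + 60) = l - 4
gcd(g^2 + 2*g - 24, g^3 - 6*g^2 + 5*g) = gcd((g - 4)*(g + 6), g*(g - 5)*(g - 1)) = 1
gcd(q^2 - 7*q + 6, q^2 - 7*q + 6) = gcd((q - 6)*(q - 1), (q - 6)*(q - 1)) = q^2 - 7*q + 6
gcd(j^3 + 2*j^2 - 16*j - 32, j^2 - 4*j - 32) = j + 4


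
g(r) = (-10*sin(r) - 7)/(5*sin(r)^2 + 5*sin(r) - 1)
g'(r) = (-10*sin(r)*cos(r) - 5*cos(r))*(-10*sin(r) - 7)/(5*sin(r)^2 + 5*sin(r) - 1)^2 - 10*cos(r)/(5*sin(r)^2 + 5*sin(r) - 1) = 5*(10*sin(r)^2 + 14*sin(r) + 9)*cos(r)/(5*sin(r)^2 + 5*sin(r) - 1)^2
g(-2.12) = -0.94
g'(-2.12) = -4.27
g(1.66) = -1.90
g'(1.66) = -0.18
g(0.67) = -3.28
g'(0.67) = 5.19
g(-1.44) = -2.80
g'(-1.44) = 2.97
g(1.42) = -1.91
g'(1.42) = 0.31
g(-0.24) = 2.43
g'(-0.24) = 8.34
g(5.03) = -2.02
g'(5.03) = 4.82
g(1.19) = -2.05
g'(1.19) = 0.90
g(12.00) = 0.73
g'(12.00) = 3.66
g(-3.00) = 3.48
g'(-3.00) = -13.86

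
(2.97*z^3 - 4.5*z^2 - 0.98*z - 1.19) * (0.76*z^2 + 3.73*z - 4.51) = 2.2572*z^5 + 7.6581*z^4 - 30.9245*z^3 + 15.7352*z^2 - 0.0189000000000004*z + 5.3669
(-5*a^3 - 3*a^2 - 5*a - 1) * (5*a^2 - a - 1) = -25*a^5 - 10*a^4 - 17*a^3 + 3*a^2 + 6*a + 1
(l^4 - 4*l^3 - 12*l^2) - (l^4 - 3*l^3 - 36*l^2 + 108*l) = -l^3 + 24*l^2 - 108*l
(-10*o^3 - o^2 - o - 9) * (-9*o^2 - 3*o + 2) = 90*o^5 + 39*o^4 - 8*o^3 + 82*o^2 + 25*o - 18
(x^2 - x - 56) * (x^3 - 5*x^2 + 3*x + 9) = x^5 - 6*x^4 - 48*x^3 + 286*x^2 - 177*x - 504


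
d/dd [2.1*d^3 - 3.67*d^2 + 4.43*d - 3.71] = 6.3*d^2 - 7.34*d + 4.43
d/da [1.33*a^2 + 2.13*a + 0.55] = 2.66*a + 2.13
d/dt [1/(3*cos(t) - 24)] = sin(t)/(3*(cos(t) - 8)^2)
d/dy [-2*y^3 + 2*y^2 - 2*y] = -6*y^2 + 4*y - 2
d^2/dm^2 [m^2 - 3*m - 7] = 2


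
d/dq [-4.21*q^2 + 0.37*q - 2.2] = 0.37 - 8.42*q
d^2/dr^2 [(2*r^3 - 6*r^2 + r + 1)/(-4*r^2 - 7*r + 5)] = 4*(-161*r^3 + 261*r^2 - 147*r + 23)/(64*r^6 + 336*r^5 + 348*r^4 - 497*r^3 - 435*r^2 + 525*r - 125)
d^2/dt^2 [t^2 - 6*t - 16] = 2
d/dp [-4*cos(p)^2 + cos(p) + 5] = (8*cos(p) - 1)*sin(p)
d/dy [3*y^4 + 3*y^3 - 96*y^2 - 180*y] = 12*y^3 + 9*y^2 - 192*y - 180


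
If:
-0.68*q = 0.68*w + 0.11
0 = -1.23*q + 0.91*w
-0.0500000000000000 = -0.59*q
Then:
No Solution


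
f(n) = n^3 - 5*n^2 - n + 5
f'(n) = 3*n^2 - 10*n - 1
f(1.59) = -5.21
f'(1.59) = -9.32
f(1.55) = -4.84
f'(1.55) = -9.29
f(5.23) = 6.06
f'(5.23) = 28.76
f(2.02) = -9.18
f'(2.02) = -8.96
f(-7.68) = -735.22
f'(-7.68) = 252.75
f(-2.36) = -33.63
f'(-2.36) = 39.31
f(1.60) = -5.30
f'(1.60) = -9.32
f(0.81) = 1.44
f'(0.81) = -7.13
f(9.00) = 320.00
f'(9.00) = 152.00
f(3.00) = -16.00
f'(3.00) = -4.00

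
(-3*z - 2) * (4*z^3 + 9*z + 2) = -12*z^4 - 8*z^3 - 27*z^2 - 24*z - 4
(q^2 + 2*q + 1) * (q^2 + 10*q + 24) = q^4 + 12*q^3 + 45*q^2 + 58*q + 24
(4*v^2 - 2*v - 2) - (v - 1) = 4*v^2 - 3*v - 1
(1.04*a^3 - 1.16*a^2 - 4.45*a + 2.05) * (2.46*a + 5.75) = 2.5584*a^4 + 3.1264*a^3 - 17.617*a^2 - 20.5445*a + 11.7875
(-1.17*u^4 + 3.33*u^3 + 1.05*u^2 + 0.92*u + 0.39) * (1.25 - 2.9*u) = 3.393*u^5 - 11.1195*u^4 + 1.1175*u^3 - 1.3555*u^2 + 0.0190000000000001*u + 0.4875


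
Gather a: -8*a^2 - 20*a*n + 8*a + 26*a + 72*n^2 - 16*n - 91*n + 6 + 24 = -8*a^2 + a*(34 - 20*n) + 72*n^2 - 107*n + 30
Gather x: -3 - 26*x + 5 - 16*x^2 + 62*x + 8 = -16*x^2 + 36*x + 10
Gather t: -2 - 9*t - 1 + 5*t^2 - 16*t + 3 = 5*t^2 - 25*t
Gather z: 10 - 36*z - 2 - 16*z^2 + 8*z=-16*z^2 - 28*z + 8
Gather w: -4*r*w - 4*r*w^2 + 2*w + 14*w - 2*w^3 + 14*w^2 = -2*w^3 + w^2*(14 - 4*r) + w*(16 - 4*r)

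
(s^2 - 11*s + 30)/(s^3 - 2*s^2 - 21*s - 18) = (s - 5)/(s^2 + 4*s + 3)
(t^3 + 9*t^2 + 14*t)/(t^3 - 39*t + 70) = t*(t + 2)/(t^2 - 7*t + 10)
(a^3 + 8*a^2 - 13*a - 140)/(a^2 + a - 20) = a + 7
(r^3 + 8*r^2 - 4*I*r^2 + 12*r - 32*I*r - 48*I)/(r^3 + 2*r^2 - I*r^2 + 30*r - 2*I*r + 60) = (r^2 + r*(6 - 4*I) - 24*I)/(r^2 - I*r + 30)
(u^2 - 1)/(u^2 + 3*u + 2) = (u - 1)/(u + 2)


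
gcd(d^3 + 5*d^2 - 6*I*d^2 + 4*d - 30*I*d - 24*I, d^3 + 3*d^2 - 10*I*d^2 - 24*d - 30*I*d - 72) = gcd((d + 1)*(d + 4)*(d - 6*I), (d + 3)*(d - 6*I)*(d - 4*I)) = d - 6*I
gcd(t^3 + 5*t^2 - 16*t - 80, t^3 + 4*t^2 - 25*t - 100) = t^2 + 9*t + 20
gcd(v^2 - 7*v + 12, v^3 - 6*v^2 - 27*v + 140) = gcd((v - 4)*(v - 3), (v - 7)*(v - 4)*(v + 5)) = v - 4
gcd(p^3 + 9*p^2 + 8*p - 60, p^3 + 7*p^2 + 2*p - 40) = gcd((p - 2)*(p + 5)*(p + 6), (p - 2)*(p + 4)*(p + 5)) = p^2 + 3*p - 10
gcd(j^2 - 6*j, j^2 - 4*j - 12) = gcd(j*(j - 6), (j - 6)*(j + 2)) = j - 6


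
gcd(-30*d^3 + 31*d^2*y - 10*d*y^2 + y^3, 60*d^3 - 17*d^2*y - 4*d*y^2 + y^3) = 15*d^2 - 8*d*y + y^2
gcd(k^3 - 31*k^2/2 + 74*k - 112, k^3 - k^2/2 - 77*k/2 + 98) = k^2 - 15*k/2 + 14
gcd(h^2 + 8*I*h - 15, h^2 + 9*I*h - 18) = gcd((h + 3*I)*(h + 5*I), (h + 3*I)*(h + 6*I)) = h + 3*I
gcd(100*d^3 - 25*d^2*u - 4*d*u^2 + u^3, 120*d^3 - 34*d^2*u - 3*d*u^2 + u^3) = 20*d^2 - 9*d*u + u^2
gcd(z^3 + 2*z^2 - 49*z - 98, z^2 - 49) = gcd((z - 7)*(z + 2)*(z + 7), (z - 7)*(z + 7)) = z^2 - 49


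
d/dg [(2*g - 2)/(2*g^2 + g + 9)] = 2*(2*g^2 + g - (g - 1)*(4*g + 1) + 9)/(2*g^2 + g + 9)^2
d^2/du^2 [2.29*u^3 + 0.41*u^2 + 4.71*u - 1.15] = 13.74*u + 0.82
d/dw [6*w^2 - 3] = 12*w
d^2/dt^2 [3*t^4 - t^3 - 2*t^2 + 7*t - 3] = 36*t^2 - 6*t - 4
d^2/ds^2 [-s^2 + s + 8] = -2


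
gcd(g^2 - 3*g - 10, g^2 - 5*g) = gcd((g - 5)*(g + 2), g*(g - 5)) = g - 5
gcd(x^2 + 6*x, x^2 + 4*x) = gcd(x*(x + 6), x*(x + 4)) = x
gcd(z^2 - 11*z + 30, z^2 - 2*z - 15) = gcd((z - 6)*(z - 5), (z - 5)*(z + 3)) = z - 5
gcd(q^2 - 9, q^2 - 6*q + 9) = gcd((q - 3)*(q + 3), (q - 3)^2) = q - 3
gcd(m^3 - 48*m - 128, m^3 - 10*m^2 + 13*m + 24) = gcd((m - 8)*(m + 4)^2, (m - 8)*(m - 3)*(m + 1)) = m - 8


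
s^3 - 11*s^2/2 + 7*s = s*(s - 7/2)*(s - 2)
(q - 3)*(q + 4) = q^2 + q - 12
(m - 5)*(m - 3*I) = m^2 - 5*m - 3*I*m + 15*I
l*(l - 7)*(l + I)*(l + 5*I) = l^4 - 7*l^3 + 6*I*l^3 - 5*l^2 - 42*I*l^2 + 35*l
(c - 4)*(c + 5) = c^2 + c - 20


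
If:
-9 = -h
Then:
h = 9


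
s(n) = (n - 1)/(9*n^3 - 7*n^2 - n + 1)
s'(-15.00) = 0.00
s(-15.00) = 0.00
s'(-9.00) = 0.00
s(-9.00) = 0.00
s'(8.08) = -0.00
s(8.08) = 0.00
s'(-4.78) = 0.00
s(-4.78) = 0.01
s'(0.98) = 0.64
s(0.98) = -0.01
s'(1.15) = 0.08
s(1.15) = 0.04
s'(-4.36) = 0.00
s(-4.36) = 0.01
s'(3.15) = -0.01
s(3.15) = 0.01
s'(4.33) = -0.00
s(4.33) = 0.01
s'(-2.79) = 0.01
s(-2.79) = 0.02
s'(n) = (n - 1)*(-27*n^2 + 14*n + 1)/(9*n^3 - 7*n^2 - n + 1)^2 + 1/(9*n^3 - 7*n^2 - n + 1)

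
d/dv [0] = 0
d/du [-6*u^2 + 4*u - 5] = 4 - 12*u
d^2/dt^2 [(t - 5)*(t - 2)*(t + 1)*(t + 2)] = 12*t^2 - 24*t - 18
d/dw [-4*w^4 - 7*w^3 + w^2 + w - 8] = -16*w^3 - 21*w^2 + 2*w + 1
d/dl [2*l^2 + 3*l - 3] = 4*l + 3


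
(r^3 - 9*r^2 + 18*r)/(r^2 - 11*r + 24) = r*(r - 6)/(r - 8)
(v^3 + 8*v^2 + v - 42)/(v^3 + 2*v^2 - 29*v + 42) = (v + 3)/(v - 3)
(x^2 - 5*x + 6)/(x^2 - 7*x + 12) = (x - 2)/(x - 4)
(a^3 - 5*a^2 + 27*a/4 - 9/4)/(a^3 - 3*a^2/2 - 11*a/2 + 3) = (a - 3/2)/(a + 2)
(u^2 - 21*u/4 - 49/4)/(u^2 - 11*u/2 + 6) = (4*u^2 - 21*u - 49)/(2*(2*u^2 - 11*u + 12))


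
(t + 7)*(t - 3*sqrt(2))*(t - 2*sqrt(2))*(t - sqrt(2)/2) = t^4 - 11*sqrt(2)*t^3/2 + 7*t^3 - 77*sqrt(2)*t^2/2 + 17*t^2 - 6*sqrt(2)*t + 119*t - 42*sqrt(2)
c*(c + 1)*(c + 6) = c^3 + 7*c^2 + 6*c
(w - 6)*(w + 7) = w^2 + w - 42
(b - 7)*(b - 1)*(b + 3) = b^3 - 5*b^2 - 17*b + 21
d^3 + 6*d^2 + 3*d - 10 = (d - 1)*(d + 2)*(d + 5)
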